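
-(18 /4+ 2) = -13 /2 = -6.50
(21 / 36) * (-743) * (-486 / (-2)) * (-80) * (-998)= -8408768760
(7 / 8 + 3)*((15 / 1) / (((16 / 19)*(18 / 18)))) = 8835 / 128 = 69.02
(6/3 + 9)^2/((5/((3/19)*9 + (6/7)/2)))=29766/665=44.76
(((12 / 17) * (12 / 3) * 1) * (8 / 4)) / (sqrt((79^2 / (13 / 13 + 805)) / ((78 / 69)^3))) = 2.44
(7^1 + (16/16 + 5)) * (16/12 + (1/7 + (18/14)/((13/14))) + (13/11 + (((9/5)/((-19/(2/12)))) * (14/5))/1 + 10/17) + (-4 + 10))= 256718029/1865325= 137.63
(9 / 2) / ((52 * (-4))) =-9 / 416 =-0.02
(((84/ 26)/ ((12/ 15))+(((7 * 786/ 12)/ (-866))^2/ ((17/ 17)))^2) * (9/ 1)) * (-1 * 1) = -4334731088943717/ 116986272402688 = -37.05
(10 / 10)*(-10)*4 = -40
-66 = -66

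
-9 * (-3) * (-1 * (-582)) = 15714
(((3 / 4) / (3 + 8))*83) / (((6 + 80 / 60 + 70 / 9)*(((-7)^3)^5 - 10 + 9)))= -2241 / 28409408075504896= -0.00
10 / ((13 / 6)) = 60 / 13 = 4.62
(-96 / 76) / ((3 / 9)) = -3.79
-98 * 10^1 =-980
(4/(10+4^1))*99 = 28.29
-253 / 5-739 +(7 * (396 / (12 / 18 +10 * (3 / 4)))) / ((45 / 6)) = -26052 / 35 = -744.34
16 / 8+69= 71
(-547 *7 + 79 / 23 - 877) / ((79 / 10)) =-1081590 / 1817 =-595.26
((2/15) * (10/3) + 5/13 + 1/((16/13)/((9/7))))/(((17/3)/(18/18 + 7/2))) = 73659/49504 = 1.49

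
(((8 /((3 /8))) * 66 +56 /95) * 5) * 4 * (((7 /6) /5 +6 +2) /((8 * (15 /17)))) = 7393334 /225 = 32859.26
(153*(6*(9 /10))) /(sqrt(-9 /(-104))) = 2754*sqrt(26) /5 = 2808.54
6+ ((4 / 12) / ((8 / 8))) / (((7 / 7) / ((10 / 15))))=56 / 9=6.22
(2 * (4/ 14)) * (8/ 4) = 8/ 7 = 1.14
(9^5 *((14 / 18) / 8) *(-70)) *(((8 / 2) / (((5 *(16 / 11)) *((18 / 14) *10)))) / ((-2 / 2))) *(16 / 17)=2750517 / 170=16179.51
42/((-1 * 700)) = -3/50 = -0.06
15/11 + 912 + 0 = 10047/11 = 913.36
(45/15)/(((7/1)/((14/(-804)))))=-1/134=-0.01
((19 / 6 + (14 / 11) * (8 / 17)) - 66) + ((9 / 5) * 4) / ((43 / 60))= -2517857 / 48246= -52.19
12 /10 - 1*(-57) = 291 /5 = 58.20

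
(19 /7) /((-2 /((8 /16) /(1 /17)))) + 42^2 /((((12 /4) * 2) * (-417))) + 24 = 45767 /3892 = 11.76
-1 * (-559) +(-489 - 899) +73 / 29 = -23968 / 29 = -826.48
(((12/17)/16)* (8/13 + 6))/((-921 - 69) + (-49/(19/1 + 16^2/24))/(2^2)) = -7654/25973909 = -0.00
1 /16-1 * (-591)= 9457 /16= 591.06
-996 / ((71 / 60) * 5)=-11952 / 71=-168.34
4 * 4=16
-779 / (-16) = 779 / 16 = 48.69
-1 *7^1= -7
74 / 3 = 24.67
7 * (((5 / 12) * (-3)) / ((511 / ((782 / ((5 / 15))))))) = -40.17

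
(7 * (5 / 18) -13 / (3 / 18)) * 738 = -56129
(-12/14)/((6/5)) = -5/7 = -0.71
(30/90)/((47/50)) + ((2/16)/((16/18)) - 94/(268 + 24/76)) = 0.14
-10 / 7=-1.43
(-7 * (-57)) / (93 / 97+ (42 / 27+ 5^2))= 348327 / 24020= 14.50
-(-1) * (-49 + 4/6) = -145/3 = -48.33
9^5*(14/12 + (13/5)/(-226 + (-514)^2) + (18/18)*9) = 44019349884/73325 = 600332.08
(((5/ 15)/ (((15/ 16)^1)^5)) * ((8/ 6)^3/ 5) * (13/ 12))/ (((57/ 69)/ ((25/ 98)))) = 2508193792/ 34359136875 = 0.07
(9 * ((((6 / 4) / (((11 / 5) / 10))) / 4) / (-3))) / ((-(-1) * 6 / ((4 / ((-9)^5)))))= 25 / 433026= 0.00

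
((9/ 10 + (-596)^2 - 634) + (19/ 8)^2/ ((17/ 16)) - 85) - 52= 120513411/ 340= 354451.21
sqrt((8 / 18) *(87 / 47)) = 2 *sqrt(4089) / 141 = 0.91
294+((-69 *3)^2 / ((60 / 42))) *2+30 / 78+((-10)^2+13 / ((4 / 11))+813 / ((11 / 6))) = 174065861 / 2860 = 60862.19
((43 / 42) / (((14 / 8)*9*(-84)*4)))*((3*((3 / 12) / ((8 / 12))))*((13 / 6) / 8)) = -559 / 9483264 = -0.00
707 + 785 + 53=1545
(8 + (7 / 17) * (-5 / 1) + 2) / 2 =3.97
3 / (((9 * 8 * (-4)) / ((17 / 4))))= -17 / 384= -0.04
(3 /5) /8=0.08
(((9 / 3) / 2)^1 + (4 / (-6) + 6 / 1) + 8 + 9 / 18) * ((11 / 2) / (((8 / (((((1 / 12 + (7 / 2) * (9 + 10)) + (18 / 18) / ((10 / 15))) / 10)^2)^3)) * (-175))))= -5999.51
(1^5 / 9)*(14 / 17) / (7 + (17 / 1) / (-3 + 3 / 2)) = -14 / 663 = -0.02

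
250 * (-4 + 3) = -250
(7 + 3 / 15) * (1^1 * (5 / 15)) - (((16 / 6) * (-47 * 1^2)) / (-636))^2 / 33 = 90057304 / 37542285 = 2.40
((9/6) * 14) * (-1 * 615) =-12915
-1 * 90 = -90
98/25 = 3.92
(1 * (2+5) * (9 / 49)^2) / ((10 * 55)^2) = 81 / 103757500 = 0.00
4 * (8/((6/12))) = 64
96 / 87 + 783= 784.10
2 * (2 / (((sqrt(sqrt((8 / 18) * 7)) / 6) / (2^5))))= 384 * sqrt(6) * 7^(3 / 4) / 7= 578.27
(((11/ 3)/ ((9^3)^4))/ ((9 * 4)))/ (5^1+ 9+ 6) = 11/ 610047798798960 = 0.00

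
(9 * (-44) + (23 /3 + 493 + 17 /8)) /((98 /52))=56.66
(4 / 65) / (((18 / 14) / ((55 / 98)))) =22 / 819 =0.03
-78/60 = -1.30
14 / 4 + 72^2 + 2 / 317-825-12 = 2758221 / 634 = 4350.51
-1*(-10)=10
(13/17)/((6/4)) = 26/51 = 0.51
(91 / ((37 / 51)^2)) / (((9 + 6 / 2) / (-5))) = -394485 / 5476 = -72.04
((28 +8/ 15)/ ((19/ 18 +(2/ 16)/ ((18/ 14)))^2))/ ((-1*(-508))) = 184896/ 4374515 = 0.04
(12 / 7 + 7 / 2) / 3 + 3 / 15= 1.94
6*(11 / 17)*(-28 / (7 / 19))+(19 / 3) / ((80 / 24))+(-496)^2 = 41772883 / 170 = 245722.84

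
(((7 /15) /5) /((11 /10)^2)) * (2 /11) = 56 /3993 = 0.01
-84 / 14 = -6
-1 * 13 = -13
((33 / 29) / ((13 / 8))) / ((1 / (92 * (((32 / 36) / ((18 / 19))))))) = 615296 / 10179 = 60.45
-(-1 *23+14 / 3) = 55 / 3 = 18.33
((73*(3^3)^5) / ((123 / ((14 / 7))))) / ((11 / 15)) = 10474702110 / 451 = 23225503.57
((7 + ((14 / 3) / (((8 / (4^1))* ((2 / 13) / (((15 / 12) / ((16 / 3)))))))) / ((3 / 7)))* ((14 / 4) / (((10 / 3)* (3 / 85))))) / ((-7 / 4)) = -99841 / 384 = -260.00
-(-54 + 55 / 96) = 53.43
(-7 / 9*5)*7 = -245 / 9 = -27.22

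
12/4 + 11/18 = 65/18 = 3.61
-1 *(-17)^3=4913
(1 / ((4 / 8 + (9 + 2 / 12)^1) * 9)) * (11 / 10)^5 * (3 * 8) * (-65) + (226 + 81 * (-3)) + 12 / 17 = -55674771 / 1232500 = -45.17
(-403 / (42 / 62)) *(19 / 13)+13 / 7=-18220 / 21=-867.62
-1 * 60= -60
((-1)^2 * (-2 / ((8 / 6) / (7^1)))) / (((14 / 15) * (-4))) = 45 / 16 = 2.81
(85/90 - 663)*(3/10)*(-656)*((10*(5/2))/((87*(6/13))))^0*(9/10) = 2931582/25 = 117263.28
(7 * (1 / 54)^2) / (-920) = -0.00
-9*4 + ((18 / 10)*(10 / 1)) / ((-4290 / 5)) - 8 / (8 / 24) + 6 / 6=-8440 / 143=-59.02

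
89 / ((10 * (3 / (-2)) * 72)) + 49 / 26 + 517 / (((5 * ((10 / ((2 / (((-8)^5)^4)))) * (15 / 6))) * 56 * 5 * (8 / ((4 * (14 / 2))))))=3646546603883381129397467 / 2023377240585016442880000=1.80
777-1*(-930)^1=1707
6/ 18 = 1/ 3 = 0.33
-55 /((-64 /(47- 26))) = 18.05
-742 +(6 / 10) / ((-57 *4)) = -742.00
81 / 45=1.80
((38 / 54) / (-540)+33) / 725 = 481121 / 10570500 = 0.05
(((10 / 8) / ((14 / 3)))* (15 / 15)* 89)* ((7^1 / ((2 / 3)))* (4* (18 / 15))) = 1201.50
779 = 779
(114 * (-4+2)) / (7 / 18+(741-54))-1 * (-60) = 738276 / 12373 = 59.67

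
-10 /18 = -5 /9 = -0.56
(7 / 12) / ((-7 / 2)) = -1 / 6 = -0.17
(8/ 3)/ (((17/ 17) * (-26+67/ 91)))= -728/ 6897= -0.11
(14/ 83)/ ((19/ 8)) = 112/ 1577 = 0.07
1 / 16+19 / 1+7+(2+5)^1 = 529 / 16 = 33.06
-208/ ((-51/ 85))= 346.67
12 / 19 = 0.63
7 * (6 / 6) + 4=11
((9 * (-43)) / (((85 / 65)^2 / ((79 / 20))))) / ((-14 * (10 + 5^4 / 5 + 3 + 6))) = 0.44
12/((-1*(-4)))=3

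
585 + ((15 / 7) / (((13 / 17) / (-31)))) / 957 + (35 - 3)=17908258 / 29029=616.91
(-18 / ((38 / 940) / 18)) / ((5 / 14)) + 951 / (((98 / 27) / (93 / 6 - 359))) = -418733145 / 3724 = -112441.77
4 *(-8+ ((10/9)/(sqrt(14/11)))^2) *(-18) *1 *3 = 1518.48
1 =1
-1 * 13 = -13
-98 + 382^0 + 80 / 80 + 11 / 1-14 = -99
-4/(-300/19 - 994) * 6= 228/9593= 0.02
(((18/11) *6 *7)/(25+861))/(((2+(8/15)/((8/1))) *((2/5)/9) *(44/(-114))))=-7271775/3323386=-2.19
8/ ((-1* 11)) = -8/ 11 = -0.73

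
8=8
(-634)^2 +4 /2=401958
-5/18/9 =-5/162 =-0.03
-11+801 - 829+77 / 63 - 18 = -502 / 9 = -55.78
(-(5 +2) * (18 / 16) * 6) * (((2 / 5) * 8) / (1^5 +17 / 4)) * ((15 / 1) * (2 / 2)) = -432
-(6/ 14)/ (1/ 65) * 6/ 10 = -117/ 7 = -16.71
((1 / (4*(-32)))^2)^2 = 1 / 268435456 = 0.00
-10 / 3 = -3.33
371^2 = 137641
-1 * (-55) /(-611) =-55 /611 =-0.09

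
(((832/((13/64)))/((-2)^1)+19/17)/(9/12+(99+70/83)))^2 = 2723727738384/6578345449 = 414.04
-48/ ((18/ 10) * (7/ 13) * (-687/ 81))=9360/ 1603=5.84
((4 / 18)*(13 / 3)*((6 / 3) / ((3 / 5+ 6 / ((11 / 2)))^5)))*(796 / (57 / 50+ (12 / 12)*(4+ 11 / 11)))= 1041597342500000 / 57665608931277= 18.06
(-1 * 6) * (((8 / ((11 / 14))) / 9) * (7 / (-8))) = 196 / 33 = 5.94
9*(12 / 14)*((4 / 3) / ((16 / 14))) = 9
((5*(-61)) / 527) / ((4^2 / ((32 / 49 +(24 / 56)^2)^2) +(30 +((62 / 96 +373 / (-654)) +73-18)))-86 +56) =-2682472560 / 361195822309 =-0.01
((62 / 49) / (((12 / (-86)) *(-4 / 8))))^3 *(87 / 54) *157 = 43136816389844 / 28588707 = 1508876.09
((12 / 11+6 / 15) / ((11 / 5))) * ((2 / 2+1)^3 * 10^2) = 65600 / 121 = 542.15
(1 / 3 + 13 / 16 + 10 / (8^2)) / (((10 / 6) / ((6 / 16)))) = 75 / 256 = 0.29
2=2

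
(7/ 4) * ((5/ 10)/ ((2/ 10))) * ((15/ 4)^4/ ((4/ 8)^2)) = 1771875/ 512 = 3460.69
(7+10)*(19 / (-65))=-323 / 65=-4.97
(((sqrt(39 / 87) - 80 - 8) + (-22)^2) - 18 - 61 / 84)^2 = 31691*sqrt(377) / 1218 + 29125356677 / 204624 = 142841.17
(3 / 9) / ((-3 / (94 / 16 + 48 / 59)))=-3157 / 4248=-0.74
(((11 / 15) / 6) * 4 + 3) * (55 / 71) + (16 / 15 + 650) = 2088793 / 3195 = 653.77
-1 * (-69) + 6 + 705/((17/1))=1980/17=116.47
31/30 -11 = -299/30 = -9.97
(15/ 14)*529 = 7935/ 14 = 566.79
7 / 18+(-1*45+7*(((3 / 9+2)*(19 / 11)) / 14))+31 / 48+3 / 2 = -64073 / 1584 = -40.45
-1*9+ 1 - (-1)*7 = -1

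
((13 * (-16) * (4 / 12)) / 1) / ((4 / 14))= -728 / 3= -242.67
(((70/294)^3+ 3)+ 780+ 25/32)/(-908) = -232279141/269087616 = -0.86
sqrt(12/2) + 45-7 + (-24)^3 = -13786 + sqrt(6) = -13783.55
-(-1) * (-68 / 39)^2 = 4624 / 1521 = 3.04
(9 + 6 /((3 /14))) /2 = 18.50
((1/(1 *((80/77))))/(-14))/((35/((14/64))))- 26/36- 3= -3.72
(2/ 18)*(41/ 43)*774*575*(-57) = -2687550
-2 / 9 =-0.22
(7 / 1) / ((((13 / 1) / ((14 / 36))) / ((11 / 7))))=77 / 234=0.33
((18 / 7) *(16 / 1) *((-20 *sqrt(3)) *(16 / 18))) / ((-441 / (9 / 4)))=6.46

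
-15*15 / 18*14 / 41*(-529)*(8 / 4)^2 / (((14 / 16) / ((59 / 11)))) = 24968800 / 451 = 55363.19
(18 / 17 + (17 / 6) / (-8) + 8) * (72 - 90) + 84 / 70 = -105729 / 680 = -155.48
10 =10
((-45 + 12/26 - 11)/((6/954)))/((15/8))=-306128/65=-4709.66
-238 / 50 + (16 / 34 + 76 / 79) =-111717 / 33575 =-3.33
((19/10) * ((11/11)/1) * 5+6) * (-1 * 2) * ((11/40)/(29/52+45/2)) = -403/1090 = -0.37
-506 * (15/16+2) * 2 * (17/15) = -202147/60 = -3369.12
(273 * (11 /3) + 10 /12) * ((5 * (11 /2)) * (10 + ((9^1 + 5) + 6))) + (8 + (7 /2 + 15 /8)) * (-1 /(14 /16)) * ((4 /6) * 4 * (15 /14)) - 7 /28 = 161987841 /196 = 826468.58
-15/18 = -5/6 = -0.83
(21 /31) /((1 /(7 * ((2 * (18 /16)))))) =1323 /124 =10.67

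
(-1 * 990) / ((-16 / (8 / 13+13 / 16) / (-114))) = -8379855 / 832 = -10071.94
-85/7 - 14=-26.14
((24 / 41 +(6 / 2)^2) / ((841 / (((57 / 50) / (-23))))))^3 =-11240929347201 / 62349514862937630875000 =-0.00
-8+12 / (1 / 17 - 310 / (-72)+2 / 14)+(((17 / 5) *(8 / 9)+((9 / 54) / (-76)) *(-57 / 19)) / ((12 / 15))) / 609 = -343055396119 / 64346238432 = -5.33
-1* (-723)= 723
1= 1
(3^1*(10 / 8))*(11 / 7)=165 / 28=5.89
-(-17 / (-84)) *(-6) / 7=17 / 98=0.17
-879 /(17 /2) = -1758 /17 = -103.41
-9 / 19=-0.47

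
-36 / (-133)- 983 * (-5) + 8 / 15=9807029 / 1995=4915.80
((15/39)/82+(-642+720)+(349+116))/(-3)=-578843/3198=-181.00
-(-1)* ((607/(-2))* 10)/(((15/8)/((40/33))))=-194240/99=-1962.02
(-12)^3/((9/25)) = -4800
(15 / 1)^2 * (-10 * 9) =-20250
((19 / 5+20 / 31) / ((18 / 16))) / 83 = 5512 / 115785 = 0.05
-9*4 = -36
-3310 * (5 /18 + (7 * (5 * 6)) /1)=-6264175 /9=-696019.44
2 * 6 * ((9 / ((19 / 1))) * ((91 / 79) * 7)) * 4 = 275184 / 1501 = 183.33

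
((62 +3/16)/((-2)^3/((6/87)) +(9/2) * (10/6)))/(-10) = 199/3472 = 0.06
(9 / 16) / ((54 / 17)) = 0.18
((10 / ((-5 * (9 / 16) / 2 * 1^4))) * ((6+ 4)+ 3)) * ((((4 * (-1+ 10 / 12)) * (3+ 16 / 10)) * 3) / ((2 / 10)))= 38272 / 9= 4252.44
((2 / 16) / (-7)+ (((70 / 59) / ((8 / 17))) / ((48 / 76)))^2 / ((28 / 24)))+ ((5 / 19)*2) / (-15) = 806281617 / 59260544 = 13.61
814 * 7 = 5698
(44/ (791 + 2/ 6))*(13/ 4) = 429/ 2374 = 0.18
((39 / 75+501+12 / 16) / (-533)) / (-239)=50227 / 12738700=0.00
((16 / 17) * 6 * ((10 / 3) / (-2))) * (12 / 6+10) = -1920 / 17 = -112.94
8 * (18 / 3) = 48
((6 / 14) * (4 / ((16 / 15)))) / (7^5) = 45 / 470596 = 0.00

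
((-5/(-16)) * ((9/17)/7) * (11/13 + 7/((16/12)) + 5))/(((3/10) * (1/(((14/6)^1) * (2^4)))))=32.64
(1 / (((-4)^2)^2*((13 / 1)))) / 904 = 1 / 3008512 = 0.00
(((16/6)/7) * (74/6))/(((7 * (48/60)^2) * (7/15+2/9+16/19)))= 87875/128282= 0.69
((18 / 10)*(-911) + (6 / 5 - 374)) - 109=-10608 / 5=-2121.60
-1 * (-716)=716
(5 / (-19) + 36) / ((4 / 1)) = 679 / 76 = 8.93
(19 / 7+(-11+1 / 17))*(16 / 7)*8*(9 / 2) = -563904 / 833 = -676.96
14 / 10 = 7 / 5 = 1.40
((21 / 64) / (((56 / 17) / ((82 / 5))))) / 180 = 697 / 76800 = 0.01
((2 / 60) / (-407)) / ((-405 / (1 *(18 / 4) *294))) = 49 / 183150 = 0.00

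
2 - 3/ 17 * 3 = 1.47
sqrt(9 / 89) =0.32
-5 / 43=-0.12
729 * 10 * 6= 43740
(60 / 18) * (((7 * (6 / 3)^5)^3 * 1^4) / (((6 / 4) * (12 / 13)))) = 730562560 / 27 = 27057872.59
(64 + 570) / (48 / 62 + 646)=9827 / 10025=0.98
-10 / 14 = -5 / 7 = -0.71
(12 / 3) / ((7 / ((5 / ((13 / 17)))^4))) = 208802500 / 199927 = 1044.39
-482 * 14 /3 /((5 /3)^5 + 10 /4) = -1093176 /7465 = -146.44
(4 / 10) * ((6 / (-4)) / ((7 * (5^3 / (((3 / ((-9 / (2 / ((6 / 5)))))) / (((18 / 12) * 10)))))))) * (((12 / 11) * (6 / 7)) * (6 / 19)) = 48 / 6400625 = 0.00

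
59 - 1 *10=49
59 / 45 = 1.31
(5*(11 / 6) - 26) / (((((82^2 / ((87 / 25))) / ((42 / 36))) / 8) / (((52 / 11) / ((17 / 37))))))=-0.84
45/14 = 3.21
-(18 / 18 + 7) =-8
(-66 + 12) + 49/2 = -59/2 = -29.50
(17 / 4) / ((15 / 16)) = 68 / 15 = 4.53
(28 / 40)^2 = 49 / 100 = 0.49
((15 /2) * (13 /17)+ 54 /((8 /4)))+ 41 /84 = 33.22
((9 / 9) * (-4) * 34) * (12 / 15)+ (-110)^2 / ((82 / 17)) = 491946 / 205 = 2399.74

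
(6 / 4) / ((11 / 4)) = 6 / 11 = 0.55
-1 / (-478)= 1 / 478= 0.00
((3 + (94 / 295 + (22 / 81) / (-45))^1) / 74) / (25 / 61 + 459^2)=0.00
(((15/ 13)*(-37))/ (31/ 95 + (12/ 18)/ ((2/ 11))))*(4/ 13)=-316350/ 96161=-3.29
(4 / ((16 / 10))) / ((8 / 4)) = 5 / 4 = 1.25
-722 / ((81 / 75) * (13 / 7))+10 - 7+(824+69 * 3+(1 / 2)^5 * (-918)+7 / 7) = 3629851 / 5616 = 646.34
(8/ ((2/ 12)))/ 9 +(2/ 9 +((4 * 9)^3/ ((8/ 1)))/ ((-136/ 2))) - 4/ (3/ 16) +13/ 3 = -14873/ 153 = -97.21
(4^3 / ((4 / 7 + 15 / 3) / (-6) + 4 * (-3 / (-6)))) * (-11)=-9856 / 15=-657.07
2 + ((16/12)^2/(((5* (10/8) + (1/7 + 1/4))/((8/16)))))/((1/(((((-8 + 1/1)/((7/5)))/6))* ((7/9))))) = 43238/22599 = 1.91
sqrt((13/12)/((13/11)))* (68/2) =17* sqrt(33)/3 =32.55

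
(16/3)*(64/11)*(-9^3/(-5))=248832/55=4524.22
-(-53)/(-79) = -53/79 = -0.67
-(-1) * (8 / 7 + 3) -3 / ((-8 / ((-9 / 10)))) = 2131 / 560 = 3.81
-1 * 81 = -81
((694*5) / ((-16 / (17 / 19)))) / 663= -1735 / 5928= -0.29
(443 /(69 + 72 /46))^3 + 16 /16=1062053572636 /4275191367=248.42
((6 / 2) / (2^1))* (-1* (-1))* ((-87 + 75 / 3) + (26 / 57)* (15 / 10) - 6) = -100.97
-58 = -58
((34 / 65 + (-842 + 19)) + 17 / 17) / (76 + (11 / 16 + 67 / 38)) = -2318912 / 221455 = -10.47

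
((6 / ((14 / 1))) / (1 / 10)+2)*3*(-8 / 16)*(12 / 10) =-396 / 35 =-11.31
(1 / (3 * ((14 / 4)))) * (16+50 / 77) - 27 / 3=-11989 / 1617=-7.41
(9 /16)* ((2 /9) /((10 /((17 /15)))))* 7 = 0.10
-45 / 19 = -2.37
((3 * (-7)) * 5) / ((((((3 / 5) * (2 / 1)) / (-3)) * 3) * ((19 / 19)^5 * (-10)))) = -35 / 4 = -8.75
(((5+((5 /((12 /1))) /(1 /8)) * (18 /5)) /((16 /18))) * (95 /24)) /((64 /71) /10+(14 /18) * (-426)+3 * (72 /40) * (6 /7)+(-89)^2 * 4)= 36119475 /14961235712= 0.00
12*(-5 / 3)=-20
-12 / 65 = -0.18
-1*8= -8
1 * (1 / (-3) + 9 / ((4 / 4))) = 26 / 3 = 8.67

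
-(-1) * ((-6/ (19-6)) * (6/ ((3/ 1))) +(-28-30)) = -766/ 13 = -58.92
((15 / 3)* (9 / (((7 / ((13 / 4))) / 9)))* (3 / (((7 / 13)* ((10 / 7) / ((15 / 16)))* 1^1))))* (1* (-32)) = -616005 / 28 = -22000.18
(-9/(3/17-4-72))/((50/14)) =1071/32225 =0.03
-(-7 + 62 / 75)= 463 / 75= 6.17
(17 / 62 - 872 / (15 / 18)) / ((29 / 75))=-4864485 / 1798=-2705.50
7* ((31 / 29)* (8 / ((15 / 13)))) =22568 / 435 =51.88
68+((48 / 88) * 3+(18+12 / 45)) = 14504 / 165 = 87.90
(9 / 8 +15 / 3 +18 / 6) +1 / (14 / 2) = 519 / 56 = 9.27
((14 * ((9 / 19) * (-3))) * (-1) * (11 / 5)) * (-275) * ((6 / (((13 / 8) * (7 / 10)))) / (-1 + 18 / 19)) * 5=6031384.62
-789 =-789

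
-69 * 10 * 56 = -38640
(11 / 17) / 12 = 11 / 204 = 0.05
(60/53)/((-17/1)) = -60/901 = -0.07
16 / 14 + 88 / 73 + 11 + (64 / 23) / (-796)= 31211541 / 2338847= 13.34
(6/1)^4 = 1296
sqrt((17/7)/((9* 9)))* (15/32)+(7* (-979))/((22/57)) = -17755.42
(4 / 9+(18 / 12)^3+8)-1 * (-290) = 21731 / 72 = 301.82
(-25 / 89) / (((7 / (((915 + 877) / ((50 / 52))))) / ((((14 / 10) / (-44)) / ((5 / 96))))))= 1118208 / 24475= 45.69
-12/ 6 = -2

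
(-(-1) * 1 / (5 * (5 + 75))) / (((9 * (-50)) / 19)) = -19 / 180000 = -0.00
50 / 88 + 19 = 861 / 44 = 19.57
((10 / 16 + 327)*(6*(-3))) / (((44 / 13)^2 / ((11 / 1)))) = -3986541 / 704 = -5662.70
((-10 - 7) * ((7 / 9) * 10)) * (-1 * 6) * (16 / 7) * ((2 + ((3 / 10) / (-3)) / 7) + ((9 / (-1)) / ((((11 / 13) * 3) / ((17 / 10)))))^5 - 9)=-30515985457591234 / 2113794375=-14436591.29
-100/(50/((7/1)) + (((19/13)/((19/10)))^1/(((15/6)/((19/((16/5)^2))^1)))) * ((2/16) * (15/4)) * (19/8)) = -5963776/463889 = -12.86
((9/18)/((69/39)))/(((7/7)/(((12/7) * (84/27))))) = 1.51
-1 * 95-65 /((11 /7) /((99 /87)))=-4120 /29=-142.07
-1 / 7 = -0.14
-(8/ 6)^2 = -1.78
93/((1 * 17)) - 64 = -995/17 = -58.53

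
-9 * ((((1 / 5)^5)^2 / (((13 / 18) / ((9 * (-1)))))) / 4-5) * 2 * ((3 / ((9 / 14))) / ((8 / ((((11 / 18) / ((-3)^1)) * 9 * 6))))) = -293261737461 / 507812500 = -577.50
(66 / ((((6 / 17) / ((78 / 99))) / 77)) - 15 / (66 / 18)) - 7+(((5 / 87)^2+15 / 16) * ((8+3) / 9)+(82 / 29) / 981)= 14812600255531 / 1306833264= 11334.73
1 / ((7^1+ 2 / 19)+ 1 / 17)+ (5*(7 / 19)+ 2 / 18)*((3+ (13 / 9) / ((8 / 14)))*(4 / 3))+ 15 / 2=117710825 / 5341869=22.04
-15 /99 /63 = -0.00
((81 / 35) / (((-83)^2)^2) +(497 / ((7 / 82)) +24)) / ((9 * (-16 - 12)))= -9710447059891 / 418582391220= -23.20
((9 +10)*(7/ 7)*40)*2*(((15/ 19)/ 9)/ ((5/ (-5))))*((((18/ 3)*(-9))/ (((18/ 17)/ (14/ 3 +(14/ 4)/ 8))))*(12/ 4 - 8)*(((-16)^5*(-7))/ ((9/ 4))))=-15285616640000/ 27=-566133949629.63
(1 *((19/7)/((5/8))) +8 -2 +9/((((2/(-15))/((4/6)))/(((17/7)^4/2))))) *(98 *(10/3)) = -37087786/147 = -252297.86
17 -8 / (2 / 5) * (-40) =817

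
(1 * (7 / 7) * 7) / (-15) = -7 / 15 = -0.47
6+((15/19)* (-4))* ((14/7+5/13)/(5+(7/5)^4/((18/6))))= 3491133/727168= 4.80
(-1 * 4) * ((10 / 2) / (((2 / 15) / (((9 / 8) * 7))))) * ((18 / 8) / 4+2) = -193725 / 64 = -3026.95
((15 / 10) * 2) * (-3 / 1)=-9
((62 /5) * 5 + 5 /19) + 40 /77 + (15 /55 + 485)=548.06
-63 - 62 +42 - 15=-98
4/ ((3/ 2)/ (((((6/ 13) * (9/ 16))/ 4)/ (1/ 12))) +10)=0.34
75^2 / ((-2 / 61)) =-343125 / 2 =-171562.50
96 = 96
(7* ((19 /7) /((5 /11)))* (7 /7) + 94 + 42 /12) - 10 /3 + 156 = 8759 /30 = 291.97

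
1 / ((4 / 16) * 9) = 4 / 9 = 0.44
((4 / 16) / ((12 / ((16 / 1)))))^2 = 1 / 9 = 0.11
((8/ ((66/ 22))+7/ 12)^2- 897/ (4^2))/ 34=-91/ 68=-1.34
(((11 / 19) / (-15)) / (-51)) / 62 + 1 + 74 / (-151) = 0.51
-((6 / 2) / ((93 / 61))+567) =-17638 / 31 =-568.97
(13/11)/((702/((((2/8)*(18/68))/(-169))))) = -1/1516944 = -0.00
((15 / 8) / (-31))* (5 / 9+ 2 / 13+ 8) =-5095 / 9672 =-0.53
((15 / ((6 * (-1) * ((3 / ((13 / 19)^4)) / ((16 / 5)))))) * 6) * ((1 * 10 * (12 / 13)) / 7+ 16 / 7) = -11529856 / 912247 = -12.64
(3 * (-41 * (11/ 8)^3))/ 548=-163713/ 280576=-0.58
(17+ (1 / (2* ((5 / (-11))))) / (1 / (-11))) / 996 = 97 / 3320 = 0.03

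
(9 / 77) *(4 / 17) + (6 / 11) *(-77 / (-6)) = 9199 / 1309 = 7.03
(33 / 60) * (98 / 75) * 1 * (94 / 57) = 25333 / 21375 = 1.19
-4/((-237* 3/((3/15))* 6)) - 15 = -159973/10665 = -15.00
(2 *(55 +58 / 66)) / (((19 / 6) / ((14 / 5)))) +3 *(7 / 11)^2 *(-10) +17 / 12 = 12150463 / 137940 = 88.09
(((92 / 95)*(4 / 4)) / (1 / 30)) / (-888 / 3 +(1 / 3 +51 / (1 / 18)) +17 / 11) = 4554 / 97793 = 0.05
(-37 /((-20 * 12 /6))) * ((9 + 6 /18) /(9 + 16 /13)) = 481 /570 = 0.84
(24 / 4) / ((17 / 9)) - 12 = -150 / 17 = -8.82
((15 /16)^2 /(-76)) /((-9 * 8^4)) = 25 /79691776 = 0.00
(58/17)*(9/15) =174/85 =2.05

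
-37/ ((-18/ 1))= 37/ 18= 2.06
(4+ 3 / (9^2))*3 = 109 / 9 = 12.11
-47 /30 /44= -47 /1320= -0.04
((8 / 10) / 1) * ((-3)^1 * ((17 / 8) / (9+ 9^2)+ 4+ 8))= -8657 / 300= -28.86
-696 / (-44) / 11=174 / 121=1.44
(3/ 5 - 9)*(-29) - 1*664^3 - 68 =-1463773842/ 5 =-292754768.40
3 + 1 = 4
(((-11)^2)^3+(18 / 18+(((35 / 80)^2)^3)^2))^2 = 248652194199158985111817675921947893208129 / 79228162514264337593543950336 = 3138431920018.23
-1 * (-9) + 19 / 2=37 / 2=18.50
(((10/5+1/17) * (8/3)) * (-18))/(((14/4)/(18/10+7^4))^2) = -27712549632/595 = -46575713.67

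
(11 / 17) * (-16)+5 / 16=-2731 / 272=-10.04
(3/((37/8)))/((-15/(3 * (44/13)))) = -1056/2405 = -0.44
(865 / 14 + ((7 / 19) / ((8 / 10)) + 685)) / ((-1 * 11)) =-397535 / 5852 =-67.93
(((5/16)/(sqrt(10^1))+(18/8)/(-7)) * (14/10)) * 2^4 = -36/5+7 * sqrt(10)/10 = -4.99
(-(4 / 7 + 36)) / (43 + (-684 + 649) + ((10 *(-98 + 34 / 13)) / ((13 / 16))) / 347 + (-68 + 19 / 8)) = 120100864 / 200351361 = 0.60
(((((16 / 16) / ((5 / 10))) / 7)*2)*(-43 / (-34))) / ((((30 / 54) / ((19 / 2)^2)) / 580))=8103006 / 119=68092.49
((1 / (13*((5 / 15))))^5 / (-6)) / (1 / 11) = -891 / 742586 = -0.00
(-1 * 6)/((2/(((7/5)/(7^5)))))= -0.00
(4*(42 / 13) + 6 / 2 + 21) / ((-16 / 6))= -180 / 13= -13.85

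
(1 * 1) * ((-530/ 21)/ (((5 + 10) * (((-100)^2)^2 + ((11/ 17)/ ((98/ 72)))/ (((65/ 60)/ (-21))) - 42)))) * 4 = -46852/ 696149643465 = -0.00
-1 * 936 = -936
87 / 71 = 1.23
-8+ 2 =-6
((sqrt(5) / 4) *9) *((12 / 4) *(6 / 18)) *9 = 81 *sqrt(5) / 4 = 45.28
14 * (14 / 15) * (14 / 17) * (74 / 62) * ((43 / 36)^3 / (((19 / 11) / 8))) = 11099256707 / 109492155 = 101.37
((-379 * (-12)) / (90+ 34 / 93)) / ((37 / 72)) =97.94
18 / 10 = 9 / 5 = 1.80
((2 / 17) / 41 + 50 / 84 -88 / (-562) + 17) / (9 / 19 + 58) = 2774949677 / 9139079334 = 0.30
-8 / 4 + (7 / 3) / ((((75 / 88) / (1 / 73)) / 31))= -0.84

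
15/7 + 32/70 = 13/5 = 2.60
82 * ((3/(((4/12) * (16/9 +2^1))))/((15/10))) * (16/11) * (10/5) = 70848/187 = 378.87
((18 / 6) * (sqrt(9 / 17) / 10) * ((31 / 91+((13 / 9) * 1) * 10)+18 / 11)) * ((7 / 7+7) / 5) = 591764 * sqrt(17) / 425425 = 5.74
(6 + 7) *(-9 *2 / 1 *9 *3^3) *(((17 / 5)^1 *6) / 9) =-644436 / 5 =-128887.20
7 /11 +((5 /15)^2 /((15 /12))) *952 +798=883.26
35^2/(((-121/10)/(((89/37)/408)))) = -545125/913308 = -0.60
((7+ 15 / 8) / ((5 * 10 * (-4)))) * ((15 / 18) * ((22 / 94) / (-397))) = 781 / 35825280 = 0.00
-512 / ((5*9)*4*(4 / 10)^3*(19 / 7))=-2800 / 171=-16.37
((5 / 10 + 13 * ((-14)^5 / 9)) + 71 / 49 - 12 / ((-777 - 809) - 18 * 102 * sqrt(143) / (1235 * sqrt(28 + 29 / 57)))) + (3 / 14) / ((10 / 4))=-21617887721071125800581 / 27827447836470030 - 1790100 * sqrt(3135) / 6310078874483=-776854.85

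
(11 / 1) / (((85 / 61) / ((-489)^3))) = -923060510.58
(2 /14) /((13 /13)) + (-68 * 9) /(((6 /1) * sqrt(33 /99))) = 1 /7 -102 * sqrt(3) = -176.53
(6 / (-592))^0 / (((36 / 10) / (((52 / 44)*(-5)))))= -325 / 198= -1.64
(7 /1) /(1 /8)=56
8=8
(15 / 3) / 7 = 5 / 7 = 0.71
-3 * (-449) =1347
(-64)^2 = 4096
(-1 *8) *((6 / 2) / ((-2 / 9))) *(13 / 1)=1404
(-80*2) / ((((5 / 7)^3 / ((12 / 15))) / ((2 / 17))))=-87808 / 2125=-41.32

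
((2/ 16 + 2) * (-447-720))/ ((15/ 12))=-19839/ 10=-1983.90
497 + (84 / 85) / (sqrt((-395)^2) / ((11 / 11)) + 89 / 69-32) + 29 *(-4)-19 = 193360129 / 534140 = 362.00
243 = 243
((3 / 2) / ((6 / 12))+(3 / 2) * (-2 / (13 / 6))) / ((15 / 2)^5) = 224 / 3290625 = 0.00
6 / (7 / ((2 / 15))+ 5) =12 / 115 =0.10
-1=-1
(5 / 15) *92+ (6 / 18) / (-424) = 39007 / 1272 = 30.67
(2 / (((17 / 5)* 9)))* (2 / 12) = 5 / 459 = 0.01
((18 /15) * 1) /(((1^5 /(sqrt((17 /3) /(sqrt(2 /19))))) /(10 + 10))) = 4 * 19^(1 /4) * 2^(3 /4) * sqrt(51) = 100.30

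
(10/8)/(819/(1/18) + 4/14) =35/412784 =0.00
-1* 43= -43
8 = 8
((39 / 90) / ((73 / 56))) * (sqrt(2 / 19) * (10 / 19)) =0.06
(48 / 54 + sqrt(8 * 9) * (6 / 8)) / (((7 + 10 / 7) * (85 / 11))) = 616 / 45135 + 693 * sqrt(2) / 10030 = 0.11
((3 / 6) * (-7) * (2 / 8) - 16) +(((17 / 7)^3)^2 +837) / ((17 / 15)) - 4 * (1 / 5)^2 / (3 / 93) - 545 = 141091604889 / 400006600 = 352.72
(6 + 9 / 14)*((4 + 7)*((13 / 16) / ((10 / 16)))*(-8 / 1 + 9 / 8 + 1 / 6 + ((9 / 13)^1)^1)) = -571.48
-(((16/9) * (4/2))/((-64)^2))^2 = -1/1327104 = -0.00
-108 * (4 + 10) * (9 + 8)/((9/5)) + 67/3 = -42773/3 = -14257.67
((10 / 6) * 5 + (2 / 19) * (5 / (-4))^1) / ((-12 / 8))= -935 / 171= -5.47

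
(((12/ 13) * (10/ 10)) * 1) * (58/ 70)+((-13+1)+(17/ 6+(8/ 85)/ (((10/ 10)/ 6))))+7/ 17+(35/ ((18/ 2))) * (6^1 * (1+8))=202.57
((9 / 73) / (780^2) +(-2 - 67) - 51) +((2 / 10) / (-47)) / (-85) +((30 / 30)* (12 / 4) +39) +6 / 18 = -77.67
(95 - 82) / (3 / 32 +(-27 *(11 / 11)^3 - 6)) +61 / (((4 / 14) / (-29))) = -1003087 / 162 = -6191.90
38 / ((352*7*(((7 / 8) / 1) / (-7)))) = -19 / 154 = -0.12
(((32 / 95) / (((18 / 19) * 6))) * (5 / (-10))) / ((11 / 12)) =-16 / 495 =-0.03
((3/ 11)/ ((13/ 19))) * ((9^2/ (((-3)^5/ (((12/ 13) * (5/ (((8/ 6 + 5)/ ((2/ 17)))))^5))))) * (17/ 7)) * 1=-291600000/ 141640522156133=-0.00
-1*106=-106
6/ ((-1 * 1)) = -6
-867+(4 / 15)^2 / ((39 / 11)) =-7607749 / 8775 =-866.98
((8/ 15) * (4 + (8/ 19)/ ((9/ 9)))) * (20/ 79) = 896/ 1501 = 0.60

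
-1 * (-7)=7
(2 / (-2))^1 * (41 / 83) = -41 / 83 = -0.49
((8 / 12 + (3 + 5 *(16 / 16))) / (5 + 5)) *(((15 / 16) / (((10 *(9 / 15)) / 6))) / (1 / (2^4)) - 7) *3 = 104 / 5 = 20.80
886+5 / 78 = 69113 / 78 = 886.06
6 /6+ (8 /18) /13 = 121 /117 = 1.03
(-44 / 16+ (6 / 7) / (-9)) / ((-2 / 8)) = 239 / 21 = 11.38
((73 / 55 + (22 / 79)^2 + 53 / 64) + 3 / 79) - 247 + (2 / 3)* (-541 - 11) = -13460628413 / 21968320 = -612.73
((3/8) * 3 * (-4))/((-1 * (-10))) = -9/20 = -0.45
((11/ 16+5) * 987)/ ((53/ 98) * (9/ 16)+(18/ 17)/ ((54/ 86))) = 448905366/ 159175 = 2820.20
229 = 229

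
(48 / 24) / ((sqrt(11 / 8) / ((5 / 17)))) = 20* sqrt(22) / 187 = 0.50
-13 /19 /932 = -13 /17708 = -0.00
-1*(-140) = 140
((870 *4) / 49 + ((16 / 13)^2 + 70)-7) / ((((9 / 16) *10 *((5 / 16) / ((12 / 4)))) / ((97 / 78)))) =6967654336 / 24221925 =287.66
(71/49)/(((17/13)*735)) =923/612255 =0.00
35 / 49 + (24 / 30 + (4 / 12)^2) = 512 / 315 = 1.63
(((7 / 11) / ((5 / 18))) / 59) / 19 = 126 / 61655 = 0.00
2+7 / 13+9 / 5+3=477 / 65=7.34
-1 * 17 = -17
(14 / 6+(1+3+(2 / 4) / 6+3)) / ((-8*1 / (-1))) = 113 / 96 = 1.18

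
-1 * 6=-6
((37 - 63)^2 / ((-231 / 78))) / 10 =-8788 / 385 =-22.83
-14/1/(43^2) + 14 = 25872/1849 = 13.99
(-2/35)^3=-8/42875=-0.00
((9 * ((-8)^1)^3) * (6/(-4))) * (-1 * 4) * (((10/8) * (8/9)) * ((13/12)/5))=-6656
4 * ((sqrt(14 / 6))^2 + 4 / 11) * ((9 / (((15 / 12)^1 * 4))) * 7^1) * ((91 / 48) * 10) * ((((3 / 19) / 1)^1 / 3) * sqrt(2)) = 56693 * sqrt(2) / 418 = 191.81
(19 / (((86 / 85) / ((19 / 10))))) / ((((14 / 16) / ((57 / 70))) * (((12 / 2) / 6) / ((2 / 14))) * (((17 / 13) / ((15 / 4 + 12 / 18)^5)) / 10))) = 37289237524331 / 611670528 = 60962.95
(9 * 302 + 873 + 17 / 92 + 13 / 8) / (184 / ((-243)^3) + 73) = 49.22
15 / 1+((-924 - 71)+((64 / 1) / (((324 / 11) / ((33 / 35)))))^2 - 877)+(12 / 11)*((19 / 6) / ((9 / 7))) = -18174198769 / 9823275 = -1850.12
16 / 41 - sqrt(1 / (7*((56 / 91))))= 16 / 41 - sqrt(182) / 28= -0.09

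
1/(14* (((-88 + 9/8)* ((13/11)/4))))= -176/63245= -0.00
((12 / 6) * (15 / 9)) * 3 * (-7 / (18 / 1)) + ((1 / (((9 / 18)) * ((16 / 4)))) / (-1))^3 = -289 / 72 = -4.01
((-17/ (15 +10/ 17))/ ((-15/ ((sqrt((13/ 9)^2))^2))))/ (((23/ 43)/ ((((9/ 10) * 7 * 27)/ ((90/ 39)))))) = 191114833/ 9142500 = 20.90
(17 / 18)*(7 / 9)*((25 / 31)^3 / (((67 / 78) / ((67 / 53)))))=24171875 / 42630921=0.57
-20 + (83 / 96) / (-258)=-495443 / 24768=-20.00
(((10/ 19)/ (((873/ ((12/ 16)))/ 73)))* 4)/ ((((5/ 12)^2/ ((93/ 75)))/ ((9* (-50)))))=-3910464/ 9215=-424.36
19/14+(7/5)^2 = 1161/350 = 3.32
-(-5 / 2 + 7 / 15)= 61 / 30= 2.03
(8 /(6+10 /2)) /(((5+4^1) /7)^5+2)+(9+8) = 17462437 /1019293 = 17.13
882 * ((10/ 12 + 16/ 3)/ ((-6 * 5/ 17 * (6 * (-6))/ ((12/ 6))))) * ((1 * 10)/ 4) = 30821/ 72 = 428.07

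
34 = 34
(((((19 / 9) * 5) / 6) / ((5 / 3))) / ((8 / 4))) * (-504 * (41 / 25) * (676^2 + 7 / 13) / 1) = -199351445.14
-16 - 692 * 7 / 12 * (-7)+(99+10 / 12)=5819 / 2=2909.50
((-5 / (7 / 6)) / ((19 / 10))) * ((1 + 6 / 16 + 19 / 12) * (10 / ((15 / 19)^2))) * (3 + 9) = -26980 / 21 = -1284.76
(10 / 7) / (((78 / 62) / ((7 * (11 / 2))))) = 1705 / 39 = 43.72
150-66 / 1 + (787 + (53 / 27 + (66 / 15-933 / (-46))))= 5574379 / 6210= 897.65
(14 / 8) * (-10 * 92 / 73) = -1610 / 73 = -22.05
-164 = -164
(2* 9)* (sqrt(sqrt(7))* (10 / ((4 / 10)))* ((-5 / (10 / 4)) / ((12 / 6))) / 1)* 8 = -3600* 7^(1 / 4) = -5855.68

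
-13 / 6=-2.17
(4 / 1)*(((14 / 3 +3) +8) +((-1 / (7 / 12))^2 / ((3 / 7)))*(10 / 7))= 14972 / 147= 101.85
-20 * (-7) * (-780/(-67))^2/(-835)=-17035200/749663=-22.72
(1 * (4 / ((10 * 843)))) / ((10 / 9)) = 3 / 7025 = 0.00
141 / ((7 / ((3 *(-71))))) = -30033 / 7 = -4290.43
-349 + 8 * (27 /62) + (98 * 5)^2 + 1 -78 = 7430002 /31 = 239677.48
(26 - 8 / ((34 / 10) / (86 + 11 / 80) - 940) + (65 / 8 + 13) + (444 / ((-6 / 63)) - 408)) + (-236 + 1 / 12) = -204375287119 / 38863608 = -5258.78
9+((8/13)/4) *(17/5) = 619/65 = 9.52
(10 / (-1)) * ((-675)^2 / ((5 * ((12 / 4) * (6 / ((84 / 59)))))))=-4252500 / 59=-72076.27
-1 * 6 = -6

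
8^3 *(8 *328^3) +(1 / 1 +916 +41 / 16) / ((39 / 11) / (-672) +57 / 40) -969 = 2528110881423303 / 17491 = 144537812670.71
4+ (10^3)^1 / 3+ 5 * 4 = 1072 / 3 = 357.33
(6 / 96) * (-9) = -9 / 16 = -0.56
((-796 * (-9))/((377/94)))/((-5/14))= -5001.50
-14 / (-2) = 7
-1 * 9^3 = -729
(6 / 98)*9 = 27 / 49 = 0.55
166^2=27556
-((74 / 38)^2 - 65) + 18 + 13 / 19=28841 / 361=79.89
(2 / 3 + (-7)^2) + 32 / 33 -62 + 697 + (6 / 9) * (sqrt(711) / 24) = sqrt(79) / 12 + 7542 / 11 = 686.38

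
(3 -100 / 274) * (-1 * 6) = -2166 / 137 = -15.81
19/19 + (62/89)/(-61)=5367/5429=0.99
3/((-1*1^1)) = -3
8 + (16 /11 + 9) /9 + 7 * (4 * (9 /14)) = 2689 /99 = 27.16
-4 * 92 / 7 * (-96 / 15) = 11776 / 35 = 336.46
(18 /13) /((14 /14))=18 /13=1.38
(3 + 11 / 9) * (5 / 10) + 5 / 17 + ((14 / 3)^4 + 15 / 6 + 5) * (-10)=-6630683 / 1377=-4815.31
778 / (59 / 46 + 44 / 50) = 894700 / 2487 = 359.75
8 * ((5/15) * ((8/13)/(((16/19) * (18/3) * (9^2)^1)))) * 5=0.02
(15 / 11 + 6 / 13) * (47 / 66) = 1.30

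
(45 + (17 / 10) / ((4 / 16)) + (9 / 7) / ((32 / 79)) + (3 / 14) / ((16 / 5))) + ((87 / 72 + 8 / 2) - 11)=82739 / 1680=49.25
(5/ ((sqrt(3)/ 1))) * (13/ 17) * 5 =325 * sqrt(3)/ 51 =11.04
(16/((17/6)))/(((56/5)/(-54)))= -3240/119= -27.23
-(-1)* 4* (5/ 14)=10/ 7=1.43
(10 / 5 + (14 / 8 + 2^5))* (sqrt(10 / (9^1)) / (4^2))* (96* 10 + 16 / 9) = 77363* sqrt(10) / 108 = 2265.22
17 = 17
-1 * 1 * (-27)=27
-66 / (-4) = 33 / 2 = 16.50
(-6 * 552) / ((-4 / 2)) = 1656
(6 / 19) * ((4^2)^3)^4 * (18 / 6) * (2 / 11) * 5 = 50665495807918080 / 209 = 242418640229273.11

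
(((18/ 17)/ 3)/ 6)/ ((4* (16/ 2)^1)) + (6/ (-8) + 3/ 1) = 1225/ 544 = 2.25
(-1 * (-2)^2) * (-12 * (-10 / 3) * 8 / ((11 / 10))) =-12800 / 11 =-1163.64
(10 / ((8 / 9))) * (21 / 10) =189 / 8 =23.62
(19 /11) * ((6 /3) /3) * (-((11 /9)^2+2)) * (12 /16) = -5377 /1782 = -3.02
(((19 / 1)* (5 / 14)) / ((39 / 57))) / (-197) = -1805 / 35854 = -0.05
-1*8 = -8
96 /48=2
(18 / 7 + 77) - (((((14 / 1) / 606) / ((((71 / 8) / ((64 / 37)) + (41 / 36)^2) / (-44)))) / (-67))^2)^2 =5898527914809099786946011804749956609085 / 74128717062261763934941508218787876407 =79.57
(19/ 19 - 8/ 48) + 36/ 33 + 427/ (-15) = -8759/ 330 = -26.54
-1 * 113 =-113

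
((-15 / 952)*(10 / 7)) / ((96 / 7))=-25 / 15232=-0.00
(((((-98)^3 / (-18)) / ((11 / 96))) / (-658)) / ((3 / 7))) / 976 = -470596 / 283833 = -1.66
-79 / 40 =-1.98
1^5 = 1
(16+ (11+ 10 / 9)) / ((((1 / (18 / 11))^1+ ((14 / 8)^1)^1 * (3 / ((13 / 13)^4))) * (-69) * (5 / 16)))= -704 / 3165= -0.22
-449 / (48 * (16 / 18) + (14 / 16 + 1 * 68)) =-10776 / 2677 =-4.03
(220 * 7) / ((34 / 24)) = 18480 / 17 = 1087.06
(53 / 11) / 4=53 / 44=1.20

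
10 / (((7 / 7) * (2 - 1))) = 10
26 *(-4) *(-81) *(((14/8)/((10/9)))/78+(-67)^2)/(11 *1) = 378155061/110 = 3437773.28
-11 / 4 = -2.75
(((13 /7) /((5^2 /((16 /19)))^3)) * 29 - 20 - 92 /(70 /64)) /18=-5.78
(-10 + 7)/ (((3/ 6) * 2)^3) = -3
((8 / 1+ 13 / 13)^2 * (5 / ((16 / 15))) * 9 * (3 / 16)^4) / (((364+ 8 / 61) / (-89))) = -2671475175 / 2587885568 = -1.03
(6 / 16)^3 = 27 / 512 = 0.05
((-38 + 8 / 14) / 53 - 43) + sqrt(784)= -5827 / 371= -15.71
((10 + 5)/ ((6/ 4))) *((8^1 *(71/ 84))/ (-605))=-284/ 2541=-0.11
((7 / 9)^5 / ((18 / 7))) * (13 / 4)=1529437 / 4251528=0.36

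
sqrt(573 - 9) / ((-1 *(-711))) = 2 *sqrt(141) / 711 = 0.03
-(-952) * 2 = 1904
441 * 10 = 4410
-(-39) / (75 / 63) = 819 / 25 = 32.76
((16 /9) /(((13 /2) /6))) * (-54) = -1152 /13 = -88.62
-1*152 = -152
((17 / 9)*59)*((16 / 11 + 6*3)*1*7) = 1502494 / 99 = 15176.71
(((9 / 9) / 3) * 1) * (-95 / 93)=-95 / 279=-0.34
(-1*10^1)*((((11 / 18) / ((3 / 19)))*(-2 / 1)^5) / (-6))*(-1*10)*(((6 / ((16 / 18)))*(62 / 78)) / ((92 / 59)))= 19113050 / 2691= 7102.58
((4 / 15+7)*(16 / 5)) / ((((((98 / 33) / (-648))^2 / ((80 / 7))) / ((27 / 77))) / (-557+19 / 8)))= -1447550185821696 / 588245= -2460794712.78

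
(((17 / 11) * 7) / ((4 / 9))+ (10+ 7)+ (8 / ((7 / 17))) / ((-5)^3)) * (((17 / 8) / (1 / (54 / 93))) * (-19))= -4609458387 / 4774000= -965.53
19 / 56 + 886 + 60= 52995 / 56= 946.34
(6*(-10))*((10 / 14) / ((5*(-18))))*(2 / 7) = 20 / 147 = 0.14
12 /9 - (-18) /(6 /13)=121 /3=40.33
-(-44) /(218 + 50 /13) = 143 /721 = 0.20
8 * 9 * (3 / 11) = 216 / 11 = 19.64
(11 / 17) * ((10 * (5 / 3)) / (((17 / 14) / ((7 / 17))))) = 53900 / 14739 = 3.66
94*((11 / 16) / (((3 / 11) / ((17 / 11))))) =8789 / 24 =366.21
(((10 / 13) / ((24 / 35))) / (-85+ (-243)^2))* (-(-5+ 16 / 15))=2065 / 27595152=0.00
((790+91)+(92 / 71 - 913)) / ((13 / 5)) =-10900 / 923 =-11.81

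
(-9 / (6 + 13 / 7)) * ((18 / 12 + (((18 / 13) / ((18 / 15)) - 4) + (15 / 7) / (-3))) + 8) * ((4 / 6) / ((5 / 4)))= -3.63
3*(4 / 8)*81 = 243 / 2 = 121.50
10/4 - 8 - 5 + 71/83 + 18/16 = -5657/664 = -8.52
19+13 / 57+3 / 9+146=9437 / 57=165.56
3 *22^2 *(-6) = -8712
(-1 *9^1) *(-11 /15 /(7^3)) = 33 /1715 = 0.02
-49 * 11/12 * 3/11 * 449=-5500.25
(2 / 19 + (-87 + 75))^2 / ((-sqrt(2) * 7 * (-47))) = 25538 * sqrt(2) / 118769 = 0.30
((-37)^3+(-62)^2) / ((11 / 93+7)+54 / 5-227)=3109455 / 13889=223.88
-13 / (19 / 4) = -52 / 19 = -2.74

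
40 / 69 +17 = 1213 / 69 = 17.58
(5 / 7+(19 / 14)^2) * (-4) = -501 / 49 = -10.22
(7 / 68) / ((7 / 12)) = 3 / 17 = 0.18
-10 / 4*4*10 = -100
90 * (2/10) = 18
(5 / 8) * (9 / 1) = 45 / 8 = 5.62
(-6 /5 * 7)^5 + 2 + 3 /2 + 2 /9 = -2352232801 /56250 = -41817.47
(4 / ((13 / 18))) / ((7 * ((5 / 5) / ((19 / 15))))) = 456 / 455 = 1.00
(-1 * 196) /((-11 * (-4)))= -49 /11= -4.45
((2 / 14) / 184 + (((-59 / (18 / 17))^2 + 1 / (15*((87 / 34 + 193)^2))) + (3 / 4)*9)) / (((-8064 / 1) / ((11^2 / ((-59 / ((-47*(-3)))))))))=111.58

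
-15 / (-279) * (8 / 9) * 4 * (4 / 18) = 320 / 7533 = 0.04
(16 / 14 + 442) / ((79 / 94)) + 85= 338593 / 553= 612.28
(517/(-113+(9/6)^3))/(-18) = 2068/7893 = 0.26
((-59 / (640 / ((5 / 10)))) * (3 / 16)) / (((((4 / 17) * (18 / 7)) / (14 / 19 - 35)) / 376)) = 71607179 / 389120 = 184.02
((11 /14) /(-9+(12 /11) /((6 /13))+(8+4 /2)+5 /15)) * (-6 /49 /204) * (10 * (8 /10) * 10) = -3630 /355691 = -0.01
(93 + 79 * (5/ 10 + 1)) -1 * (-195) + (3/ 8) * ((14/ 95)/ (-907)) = 140104269/ 344660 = 406.50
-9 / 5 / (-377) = 9 / 1885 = 0.00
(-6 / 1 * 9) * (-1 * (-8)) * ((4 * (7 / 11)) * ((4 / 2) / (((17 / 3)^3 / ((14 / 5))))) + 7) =-826274736 / 270215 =-3057.84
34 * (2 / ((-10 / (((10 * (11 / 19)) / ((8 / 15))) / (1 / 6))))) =-8415 / 19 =-442.89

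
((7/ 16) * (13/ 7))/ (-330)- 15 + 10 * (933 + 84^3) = 31343954387/ 5280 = 5936355.00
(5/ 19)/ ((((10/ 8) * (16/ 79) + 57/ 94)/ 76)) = 23.27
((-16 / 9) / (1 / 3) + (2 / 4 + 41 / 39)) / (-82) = 295 / 6396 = 0.05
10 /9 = 1.11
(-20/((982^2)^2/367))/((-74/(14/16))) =12845/137628274992448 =0.00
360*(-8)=-2880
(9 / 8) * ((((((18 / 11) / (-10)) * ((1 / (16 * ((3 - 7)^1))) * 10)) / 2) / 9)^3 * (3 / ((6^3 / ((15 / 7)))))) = 15 / 156313321472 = 0.00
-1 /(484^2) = -0.00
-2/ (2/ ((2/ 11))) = -2/ 11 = -0.18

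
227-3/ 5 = 1132/ 5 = 226.40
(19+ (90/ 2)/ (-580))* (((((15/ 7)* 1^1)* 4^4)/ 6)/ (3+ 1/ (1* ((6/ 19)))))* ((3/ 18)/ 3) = 351200/ 22533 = 15.59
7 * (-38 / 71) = -266 / 71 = -3.75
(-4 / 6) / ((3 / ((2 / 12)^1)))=-1 / 27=-0.04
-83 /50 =-1.66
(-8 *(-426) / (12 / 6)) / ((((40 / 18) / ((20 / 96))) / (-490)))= -156555 / 2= -78277.50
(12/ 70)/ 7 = 6/ 245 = 0.02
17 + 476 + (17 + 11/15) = 7661/15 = 510.73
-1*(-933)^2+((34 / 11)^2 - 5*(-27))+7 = -105310831 / 121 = -870337.45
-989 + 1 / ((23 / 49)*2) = -45445 / 46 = -987.93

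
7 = 7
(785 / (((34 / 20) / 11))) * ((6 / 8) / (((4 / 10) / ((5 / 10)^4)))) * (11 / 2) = 3273.84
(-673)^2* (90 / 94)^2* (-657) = -602588064825 / 2209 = -272787716.08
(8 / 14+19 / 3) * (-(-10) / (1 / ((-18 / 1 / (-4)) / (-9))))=-725 / 21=-34.52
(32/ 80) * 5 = 2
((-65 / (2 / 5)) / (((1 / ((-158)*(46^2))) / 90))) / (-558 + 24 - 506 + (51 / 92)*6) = -224919162000 / 47687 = -4716571.85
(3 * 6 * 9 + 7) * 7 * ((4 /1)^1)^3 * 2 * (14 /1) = 2119936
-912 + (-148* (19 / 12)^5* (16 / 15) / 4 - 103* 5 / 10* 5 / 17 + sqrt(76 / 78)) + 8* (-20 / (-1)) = -4599787391 / 3965760 + sqrt(1482) / 39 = -1158.89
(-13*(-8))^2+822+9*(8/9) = 11646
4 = 4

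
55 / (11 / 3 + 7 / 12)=220 / 17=12.94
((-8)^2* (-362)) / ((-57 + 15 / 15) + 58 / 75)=868800 / 2071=419.51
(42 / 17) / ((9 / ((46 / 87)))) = 644 / 4437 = 0.15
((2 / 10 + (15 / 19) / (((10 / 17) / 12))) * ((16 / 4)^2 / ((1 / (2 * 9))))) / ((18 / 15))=74352 / 19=3913.26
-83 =-83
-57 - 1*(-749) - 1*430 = 262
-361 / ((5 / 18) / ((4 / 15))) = -8664 / 25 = -346.56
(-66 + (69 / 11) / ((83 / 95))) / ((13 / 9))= -37179 / 913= -40.72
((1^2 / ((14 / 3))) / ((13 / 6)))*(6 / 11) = 54 / 1001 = 0.05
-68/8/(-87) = 17/174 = 0.10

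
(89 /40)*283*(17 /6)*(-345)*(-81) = 797697477 /16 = 49856092.31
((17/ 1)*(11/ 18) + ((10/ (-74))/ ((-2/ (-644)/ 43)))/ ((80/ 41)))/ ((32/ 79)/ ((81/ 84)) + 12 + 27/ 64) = -4791023256/ 64863923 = -73.86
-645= -645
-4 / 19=-0.21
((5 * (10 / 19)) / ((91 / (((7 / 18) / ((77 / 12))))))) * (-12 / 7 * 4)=-1600 / 133133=-0.01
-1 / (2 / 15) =-15 / 2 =-7.50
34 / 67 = 0.51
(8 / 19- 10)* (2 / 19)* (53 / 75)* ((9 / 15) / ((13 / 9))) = -13356 / 45125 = -0.30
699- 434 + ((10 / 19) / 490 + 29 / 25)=6194899 / 23275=266.16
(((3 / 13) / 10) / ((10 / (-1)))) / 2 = -3 / 2600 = -0.00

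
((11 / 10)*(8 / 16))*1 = 11 / 20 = 0.55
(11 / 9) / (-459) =-11 / 4131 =-0.00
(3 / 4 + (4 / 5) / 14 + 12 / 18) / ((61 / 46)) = 14237 / 12810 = 1.11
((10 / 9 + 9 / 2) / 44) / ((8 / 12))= 101 / 528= 0.19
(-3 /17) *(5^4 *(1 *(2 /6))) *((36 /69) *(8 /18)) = -10000 /1173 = -8.53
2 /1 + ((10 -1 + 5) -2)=14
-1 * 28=-28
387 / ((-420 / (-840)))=774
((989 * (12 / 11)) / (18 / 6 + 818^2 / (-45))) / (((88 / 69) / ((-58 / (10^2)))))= 53432703 / 1618953380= 0.03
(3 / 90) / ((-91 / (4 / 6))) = -1 / 4095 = -0.00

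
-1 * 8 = -8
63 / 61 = 1.03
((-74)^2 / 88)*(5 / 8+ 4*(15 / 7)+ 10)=1471675 / 1232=1194.54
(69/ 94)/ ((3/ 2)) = 23/ 47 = 0.49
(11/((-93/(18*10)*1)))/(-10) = 66/31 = 2.13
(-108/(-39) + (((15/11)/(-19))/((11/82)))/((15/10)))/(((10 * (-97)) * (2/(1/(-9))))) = 18026/130456755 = 0.00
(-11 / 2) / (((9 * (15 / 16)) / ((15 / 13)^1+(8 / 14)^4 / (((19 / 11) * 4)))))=-61022456 / 80061345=-0.76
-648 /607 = -1.07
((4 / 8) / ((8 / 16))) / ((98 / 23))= 0.23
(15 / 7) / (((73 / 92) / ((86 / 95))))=23736 / 9709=2.44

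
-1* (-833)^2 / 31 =-693889 / 31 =-22383.52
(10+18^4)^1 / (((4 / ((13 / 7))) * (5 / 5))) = 97487 / 2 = 48743.50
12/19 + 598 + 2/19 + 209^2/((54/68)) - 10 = 55594.44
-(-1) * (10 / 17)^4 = 10000 / 83521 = 0.12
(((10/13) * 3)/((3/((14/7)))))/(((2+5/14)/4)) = 1120/429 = 2.61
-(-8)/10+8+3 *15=269/5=53.80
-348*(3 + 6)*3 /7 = -9396 /7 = -1342.29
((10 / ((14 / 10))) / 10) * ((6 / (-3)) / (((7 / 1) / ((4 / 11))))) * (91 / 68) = -130 / 1309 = -0.10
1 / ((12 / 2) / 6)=1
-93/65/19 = -93/1235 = -0.08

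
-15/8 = -1.88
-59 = -59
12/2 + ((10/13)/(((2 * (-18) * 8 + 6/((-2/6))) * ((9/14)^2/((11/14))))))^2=155737252186/25956109881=6.00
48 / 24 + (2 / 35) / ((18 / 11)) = 641 / 315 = 2.03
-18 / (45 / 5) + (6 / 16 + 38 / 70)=-303 / 280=-1.08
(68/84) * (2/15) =34/315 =0.11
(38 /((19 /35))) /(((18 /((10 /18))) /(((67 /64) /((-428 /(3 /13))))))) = -11725 /9614592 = -0.00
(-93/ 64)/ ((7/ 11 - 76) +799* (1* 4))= -1023/ 2196928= -0.00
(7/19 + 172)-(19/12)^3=5528879/32832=168.40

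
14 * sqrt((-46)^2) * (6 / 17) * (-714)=-162288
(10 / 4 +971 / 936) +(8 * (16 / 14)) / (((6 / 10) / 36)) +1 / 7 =3618353 / 6552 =552.25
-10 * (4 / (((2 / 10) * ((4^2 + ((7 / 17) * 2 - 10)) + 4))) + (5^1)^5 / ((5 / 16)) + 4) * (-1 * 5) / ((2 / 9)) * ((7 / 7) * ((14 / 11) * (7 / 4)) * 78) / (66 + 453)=65968054425 / 87538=753593.35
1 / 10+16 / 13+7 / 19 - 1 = 0.70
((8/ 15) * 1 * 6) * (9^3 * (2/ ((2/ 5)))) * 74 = 863136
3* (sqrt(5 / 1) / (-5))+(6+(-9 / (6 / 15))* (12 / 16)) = -87 / 8-3* sqrt(5) / 5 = -12.22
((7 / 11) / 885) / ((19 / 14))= 98 / 184965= 0.00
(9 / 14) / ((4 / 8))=9 / 7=1.29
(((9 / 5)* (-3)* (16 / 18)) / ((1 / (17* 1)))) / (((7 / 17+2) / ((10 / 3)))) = -4624 / 41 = -112.78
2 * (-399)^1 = -798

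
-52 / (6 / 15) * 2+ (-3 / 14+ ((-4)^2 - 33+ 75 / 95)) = -73529 / 266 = -276.42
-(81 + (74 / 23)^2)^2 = -2335305625 / 279841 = -8345.12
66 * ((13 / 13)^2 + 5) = 396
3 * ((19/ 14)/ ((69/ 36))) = 342/ 161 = 2.12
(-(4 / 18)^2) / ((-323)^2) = -4 / 8450649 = -0.00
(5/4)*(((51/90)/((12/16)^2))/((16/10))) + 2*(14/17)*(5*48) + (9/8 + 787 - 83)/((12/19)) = 22216027/14688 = 1512.53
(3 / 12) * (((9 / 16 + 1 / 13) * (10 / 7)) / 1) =95 / 416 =0.23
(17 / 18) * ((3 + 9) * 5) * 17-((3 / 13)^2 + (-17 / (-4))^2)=7667605 / 8112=945.22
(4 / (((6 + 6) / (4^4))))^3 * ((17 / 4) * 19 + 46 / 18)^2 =9430893592576 / 2187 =4312251299.76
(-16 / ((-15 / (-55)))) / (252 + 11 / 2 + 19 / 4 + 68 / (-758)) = -266816 / 1192305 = -0.22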